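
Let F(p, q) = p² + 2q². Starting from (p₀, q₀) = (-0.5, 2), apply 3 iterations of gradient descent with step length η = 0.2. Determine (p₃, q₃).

(-0.108, 0.016)

∇F = (2p, 4q)
Step 1: at (-0.5, 2), ∇F = (-1, 8) → (-0.5, 2) − 0.2·(-1, 8) = (-0.3, 0.4)
Step 2: at (-0.3, 0.4), ∇F = (-0.6, 1.6) → (-0.3, 0.4) − 0.2·(-0.6, 1.6) = (-0.18, 0.08)
Step 3: at (-0.18, 0.08), ∇F = (-0.36, 0.32) → (-0.18, 0.08) − 0.2·(-0.36, 0.32) = (-0.108, 0.016)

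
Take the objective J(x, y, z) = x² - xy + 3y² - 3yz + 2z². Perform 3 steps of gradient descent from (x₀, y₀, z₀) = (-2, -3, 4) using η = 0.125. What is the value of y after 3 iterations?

0.12109375

∇J = (2x - y, -x + 6y - 3z, -3y + 4z)
(x₁, y₁, z₁) = (-2, -3, 4) − 0.125·(-1, -28, 25) = (-1.875, 0.5, 0.875)
(x₂, y₂, z₂) = (-1.875, 0.5, 0.875) − 0.125·(-4.25, 2.25, 2) = (-1.34375, 0.21875, 0.625)
(x₃, y₃, z₃) = (-1.34375, 0.21875, 0.625) − 0.125·(-2.90625, 0.78125, 1.84375) = (-0.98046875, 0.12109375, 0.39453125)
y = 0.12109375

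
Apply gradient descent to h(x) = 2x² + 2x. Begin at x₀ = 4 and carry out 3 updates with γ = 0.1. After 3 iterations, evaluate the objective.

1.389568

h′(x) = 4x + 2
Step 1: h′(4) = 18; x₁ = 4 − 0.1·18 = 2.2
Step 2: h′(2.2) = 10.8; x₂ = 2.2 − 0.1·10.8 = 1.12
Step 3: h′(1.12) = 6.48; x₃ = 1.12 − 0.1·6.48 = 0.472
h(0.472) = 1.389568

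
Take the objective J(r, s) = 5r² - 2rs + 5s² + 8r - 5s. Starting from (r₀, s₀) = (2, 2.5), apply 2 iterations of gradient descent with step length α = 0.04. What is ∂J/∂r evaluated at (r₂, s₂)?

∇J = (10r - 2s + 8, -2r + 10s - 5)
Step 1: at (2, 2.5), ∇J = (23, 16) → (2, 2.5) − 0.04·(23, 16) = (1.08, 1.86)
Step 2: at (1.08, 1.86), ∇J = (15.08, 11.44) → (1.08, 1.86) − 0.04·(15.08, 11.44) = (0.4768, 1.4024)
∂J/∂r at (0.4768, 1.4024) = 9.9632

9.9632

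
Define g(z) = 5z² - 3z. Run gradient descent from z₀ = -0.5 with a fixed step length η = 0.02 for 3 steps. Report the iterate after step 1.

g′(z) = 10z - 3
Step 1: g′(-0.5) = -8; z₁ = -0.5 − 0.02·(-8) = -0.34

-0.34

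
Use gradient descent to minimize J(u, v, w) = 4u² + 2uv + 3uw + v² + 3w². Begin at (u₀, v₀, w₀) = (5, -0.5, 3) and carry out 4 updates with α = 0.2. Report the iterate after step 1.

(-4.6, -2.3, -3.6)

∇J = (8u + 2v + 3w, 2u + 2v, 3u + 6w)
(u₁, v₁, w₁) = (5, -0.5, 3) − 0.2·(48, 9, 33) = (-4.6, -2.3, -3.6)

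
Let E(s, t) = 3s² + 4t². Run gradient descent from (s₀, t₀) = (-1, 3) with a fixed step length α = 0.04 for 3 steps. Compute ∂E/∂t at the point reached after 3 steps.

∇E = (6s, 8t)
(s₁, t₁) = (-1, 3) − 0.04·(-6, 24) = (-0.76, 2.04)
(s₂, t₂) = (-0.76, 2.04) − 0.04·(-4.56, 16.32) = (-0.5776, 1.3872)
(s₃, t₃) = (-0.5776, 1.3872) − 0.04·(-3.4656, 11.0976) = (-0.438976, 0.943296)
∂E/∂t at (-0.438976, 0.943296) = 7.546368

7.546368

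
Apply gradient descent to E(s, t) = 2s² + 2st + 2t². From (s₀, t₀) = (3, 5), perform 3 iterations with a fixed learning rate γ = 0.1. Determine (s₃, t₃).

∇E = (4s + 2t, 2s + 4t)
(s₁, t₁) = (3, 5) − 0.1·(22, 26) = (0.8, 2.4)
(s₂, t₂) = (0.8, 2.4) − 0.1·(8, 11.2) = (0, 1.28)
(s₃, t₃) = (0, 1.28) − 0.1·(2.56, 5.12) = (-0.256, 0.768)

(-0.256, 0.768)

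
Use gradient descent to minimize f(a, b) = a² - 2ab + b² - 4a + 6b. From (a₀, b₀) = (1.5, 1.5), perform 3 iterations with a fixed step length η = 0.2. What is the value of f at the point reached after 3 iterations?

∇f = (2a - 2b - 4, -2a + 2b + 6)
Step 1: at (1.5, 1.5), ∇f = (-4, 6) → (1.5, 1.5) − 0.2·(-4, 6) = (2.3, 0.3)
Step 2: at (2.3, 0.3), ∇f = (0, 2) → (2.3, 0.3) − 0.2·(0, 2) = (2.3, -0.1)
Step 3: at (2.3, -0.1), ∇f = (0.8, 1.2) → (2.3, -0.1) − 0.2·(0.8, 1.2) = (2.14, -0.34)
f(2.14, -0.34) = -4.4496

-4.4496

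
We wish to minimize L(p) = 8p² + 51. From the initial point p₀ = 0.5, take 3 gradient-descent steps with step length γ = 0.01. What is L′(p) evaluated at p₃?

L′(p) = 16p
Step 1: L′(0.5) = 8; p₁ = 0.5 − 0.01·8 = 0.42
Step 2: L′(0.42) = 6.72; p₂ = 0.42 − 0.01·6.72 = 0.3528
Step 3: L′(0.3528) = 5.6448; p₃ = 0.3528 − 0.01·5.6448 = 0.296352
L′(p) at (0.296352) = 4.741632

4.741632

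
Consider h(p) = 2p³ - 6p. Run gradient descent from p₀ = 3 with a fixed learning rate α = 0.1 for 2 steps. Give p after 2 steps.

-3.144

h′(p) = 6p² - 6
p₁ = 3 − 0.1·48 = -1.8
p₂ = -1.8 − 0.1·13.44 = -3.144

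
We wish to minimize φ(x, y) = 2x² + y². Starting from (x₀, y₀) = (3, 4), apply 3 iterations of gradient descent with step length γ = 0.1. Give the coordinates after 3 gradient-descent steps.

∇φ = (4x, 2y)
(x₁, y₁) = (3, 4) − 0.1·(12, 8) = (1.8, 3.2)
(x₂, y₂) = (1.8, 3.2) − 0.1·(7.2, 6.4) = (1.08, 2.56)
(x₃, y₃) = (1.08, 2.56) − 0.1·(4.32, 5.12) = (0.648, 2.048)

(0.648, 2.048)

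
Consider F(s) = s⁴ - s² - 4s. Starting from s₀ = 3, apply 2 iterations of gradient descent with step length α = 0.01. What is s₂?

F′(s) = 4s³ - 2s - 4
Step 1: F′(3) = 98; s₁ = 3 − 0.01·98 = 2.02
Step 2: F′(2.02) = 24.929632; s₂ = 2.02 − 0.01·24.929632 = 1.77070368

1.77070368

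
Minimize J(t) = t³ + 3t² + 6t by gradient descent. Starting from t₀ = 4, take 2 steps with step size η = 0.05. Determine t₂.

J′(t) = 3t² + 6t + 6
Step 1: J′(4) = 78; t₁ = 4 − 0.05·78 = 0.1
Step 2: J′(0.1) = 6.63; t₂ = 0.1 − 0.05·6.63 = -0.2315

-0.2315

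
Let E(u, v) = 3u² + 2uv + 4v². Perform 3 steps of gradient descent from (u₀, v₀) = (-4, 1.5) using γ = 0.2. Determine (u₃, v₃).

∇E = (6u + 2v, 2u + 8v)
Step 1: at (-4, 1.5), ∇E = (-21, 4) → (-4, 1.5) − 0.2·(-21, 4) = (0.2, 0.7)
Step 2: at (0.2, 0.7), ∇E = (2.6, 6) → (0.2, 0.7) − 0.2·(2.6, 6) = (-0.32, -0.5)
Step 3: at (-0.32, -0.5), ∇E = (-2.92, -4.64) → (-0.32, -0.5) − 0.2·(-2.92, -4.64) = (0.264, 0.428)

(0.264, 0.428)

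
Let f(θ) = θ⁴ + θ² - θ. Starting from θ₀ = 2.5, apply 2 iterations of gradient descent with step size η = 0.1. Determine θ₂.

25.36935

f′(θ) = 4θ³ + 2θ - 1
Step 1: f′(2.5) = 66.5; θ₁ = 2.5 − 0.1·66.5 = -4.15
Step 2: f′(-4.15) = -295.1935; θ₂ = -4.15 − 0.1·(-295.1935) = 25.36935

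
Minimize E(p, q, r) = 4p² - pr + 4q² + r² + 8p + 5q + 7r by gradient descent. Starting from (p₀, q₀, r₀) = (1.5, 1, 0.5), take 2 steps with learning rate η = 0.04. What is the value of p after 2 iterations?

∇E = (8p - r + 8, 8q + 5, -p + 2r + 7)
Step 1: at (1.5, 1, 0.5), ∇E = (19.5, 13, 6.5) → (1.5, 1, 0.5) − 0.04·(19.5, 13, 6.5) = (0.72, 0.48, 0.24)
Step 2: at (0.72, 0.48, 0.24), ∇E = (13.52, 8.84, 6.76) → (0.72, 0.48, 0.24) − 0.04·(13.52, 8.84, 6.76) = (0.1792, 0.1264, -0.0304)
p = 0.1792

0.1792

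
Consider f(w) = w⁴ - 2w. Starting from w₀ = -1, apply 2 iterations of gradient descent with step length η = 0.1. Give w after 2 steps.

-0.1744

f′(w) = 4w³ - 2
Step 1: f′(-1) = -6; w₁ = -1 − 0.1·(-6) = -0.4
Step 2: f′(-0.4) = -2.256; w₂ = -0.4 − 0.1·(-2.256) = -0.1744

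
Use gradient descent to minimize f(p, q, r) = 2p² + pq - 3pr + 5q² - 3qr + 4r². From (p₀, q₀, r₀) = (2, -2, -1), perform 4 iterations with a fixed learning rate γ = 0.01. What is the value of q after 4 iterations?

-1.46634413

∇f = (4p + q - 3r, p + 10q - 3r, -3p - 3q + 8r)
Step 1: at (2, -2, -1), ∇f = (9, -15, -8) → (2, -2, -1) − 0.01·(9, -15, -8) = (1.91, -1.85, -0.92)
Step 2: at (1.91, -1.85, -0.92), ∇f = (8.55, -13.83, -7.54) → (1.91, -1.85, -0.92) − 0.01·(8.55, -13.83, -7.54) = (1.8245, -1.7117, -0.8446)
Step 3: at (1.8245, -1.7117, -0.8446), ∇f = (8.1201, -12.7587, -7.0952) → (1.8245, -1.7117, -0.8446) − 0.01·(8.1201, -12.7587, -7.0952) = (1.743299, -1.584113, -0.773648)
Step 4: at (1.743299, -1.584113, -0.773648), ∇f = (7.710027, -11.776887, -6.666742) → (1.743299, -1.584113, -0.773648) − 0.01·(7.710027, -11.776887, -6.666742) = (1.66619873, -1.46634413, -0.70698058)
q = -1.46634413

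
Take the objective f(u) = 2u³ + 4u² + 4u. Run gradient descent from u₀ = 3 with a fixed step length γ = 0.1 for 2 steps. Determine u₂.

-17.664

f′(u) = 6u² + 8u + 4
u₁ = 3 − 0.1·82 = -5.2
u₂ = -5.2 − 0.1·124.64 = -17.664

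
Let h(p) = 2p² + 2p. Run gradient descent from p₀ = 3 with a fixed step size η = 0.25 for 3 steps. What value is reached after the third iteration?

h′(p) = 4p + 2
p₁ = 3 − 0.25·14 = -0.5
p₂ = -0.5 − 0.25·0 = -0.5
p₃ = -0.5 − 0.25·0 = -0.5

-0.5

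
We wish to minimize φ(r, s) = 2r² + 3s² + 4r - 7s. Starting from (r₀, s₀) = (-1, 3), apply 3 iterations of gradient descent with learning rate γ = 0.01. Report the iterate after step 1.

(-1, 2.89)

∇φ = (4r + 4, 6s - 7)
Step 1: at (-1, 3), ∇φ = (0, 11) → (-1, 3) − 0.01·(0, 11) = (-1, 2.89)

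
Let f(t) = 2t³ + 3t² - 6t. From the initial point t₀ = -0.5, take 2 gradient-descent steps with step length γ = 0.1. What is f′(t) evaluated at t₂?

f′(t) = 6t² + 6t - 6
t₁ = -0.5 − 0.1·(-7.5) = 0.25
t₂ = 0.25 − 0.1·(-4.125) = 0.6625
f′(t) at (0.6625) = 0.6084375

0.6084375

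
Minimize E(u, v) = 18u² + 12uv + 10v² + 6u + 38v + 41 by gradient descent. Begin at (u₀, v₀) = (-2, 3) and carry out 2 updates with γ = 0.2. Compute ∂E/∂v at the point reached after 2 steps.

429.84

∇E = (36u + 12v + 6, 12u + 20v + 38)
(u₁, v₁) = (-2, 3) − 0.2·(-30, 74) = (4, -11.8)
(u₂, v₂) = (4, -11.8) − 0.2·(8.4, -150) = (2.32, 18.2)
∂E/∂v at (2.32, 18.2) = 429.84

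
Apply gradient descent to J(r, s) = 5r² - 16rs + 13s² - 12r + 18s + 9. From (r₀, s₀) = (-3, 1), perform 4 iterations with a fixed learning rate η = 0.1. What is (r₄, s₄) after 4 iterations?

∇J = (10r - 16s - 12, -16r + 26s + 18)
Step 1: at (-3, 1), ∇J = (-58, 92) → (-3, 1) − 0.1·(-58, 92) = (2.8, -8.2)
Step 2: at (2.8, -8.2), ∇J = (147.2, -240) → (2.8, -8.2) − 0.1·(147.2, -240) = (-11.92, 15.8)
Step 3: at (-11.92, 15.8), ∇J = (-384, 619.52) → (-11.92, 15.8) − 0.1·(-384, 619.52) = (26.48, -46.152)
Step 4: at (26.48, -46.152), ∇J = (991.232, -1605.632) → (26.48, -46.152) − 0.1·(991.232, -1605.632) = (-72.6432, 114.4112)

(-72.6432, 114.4112)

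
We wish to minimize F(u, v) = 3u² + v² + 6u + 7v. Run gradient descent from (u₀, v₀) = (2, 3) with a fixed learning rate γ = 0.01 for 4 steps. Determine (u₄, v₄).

∇F = (6u + 6, 2v + 7)
Step 1: at (2, 3), ∇F = (18, 13) → (2, 3) − 0.01·(18, 13) = (1.82, 2.87)
Step 2: at (1.82, 2.87), ∇F = (16.92, 12.74) → (1.82, 2.87) − 0.01·(16.92, 12.74) = (1.6508, 2.7426)
Step 3: at (1.6508, 2.7426), ∇F = (15.9048, 12.4852) → (1.6508, 2.7426) − 0.01·(15.9048, 12.4852) = (1.491752, 2.617748)
Step 4: at (1.491752, 2.617748), ∇F = (14.950512, 12.235496) → (1.491752, 2.617748) − 0.01·(14.950512, 12.235496) = (1.34224688, 2.49539304)

(1.34224688, 2.49539304)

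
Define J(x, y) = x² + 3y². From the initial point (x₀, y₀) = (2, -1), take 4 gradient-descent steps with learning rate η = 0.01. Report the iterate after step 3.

∇J = (2x, 6y)
(x₁, y₁) = (2, -1) − 0.01·(4, -6) = (1.96, -0.94)
(x₂, y₂) = (1.96, -0.94) − 0.01·(3.92, -5.64) = (1.9208, -0.8836)
(x₃, y₃) = (1.9208, -0.8836) − 0.01·(3.8416, -5.3016) = (1.882384, -0.830584)

(1.882384, -0.830584)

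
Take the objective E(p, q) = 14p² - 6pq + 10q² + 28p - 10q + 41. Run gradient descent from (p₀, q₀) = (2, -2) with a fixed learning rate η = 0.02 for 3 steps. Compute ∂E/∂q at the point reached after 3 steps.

-5.271552

∇E = (28p - 6q + 28, -6p + 20q - 10)
(p₁, q₁) = (2, -2) − 0.02·(96, -62) = (0.08, -0.76)
(p₂, q₂) = (0.08, -0.76) − 0.02·(34.8, -25.68) = (-0.616, -0.2464)
(p₃, q₃) = (-0.616, -0.2464) − 0.02·(12.2304, -11.232) = (-0.860608, -0.02176)
∂E/∂q at (-0.860608, -0.02176) = -5.271552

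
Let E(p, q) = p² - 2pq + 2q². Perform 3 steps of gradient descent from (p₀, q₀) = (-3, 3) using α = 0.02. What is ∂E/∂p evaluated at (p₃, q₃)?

∇E = (2p - 2q, -2p + 4q)
(p₁, q₁) = (-3, 3) − 0.02·(-12, 18) = (-2.76, 2.64)
(p₂, q₂) = (-2.76, 2.64) − 0.02·(-10.8, 16.08) = (-2.544, 2.3184)
(p₃, q₃) = (-2.544, 2.3184) − 0.02·(-9.7248, 14.3616) = (-2.349504, 2.031168)
∂E/∂p at (-2.349504, 2.031168) = -8.761344

-8.761344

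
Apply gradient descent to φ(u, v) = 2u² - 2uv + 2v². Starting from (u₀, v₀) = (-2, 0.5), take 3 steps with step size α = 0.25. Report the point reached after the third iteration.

∇φ = (4u - 2v, -2u + 4v)
(u₁, v₁) = (-2, 0.5) − 0.25·(-9, 6) = (0.25, -1)
(u₂, v₂) = (0.25, -1) − 0.25·(3, -4.5) = (-0.5, 0.125)
(u₃, v₃) = (-0.5, 0.125) − 0.25·(-2.25, 1.5) = (0.0625, -0.25)

(0.0625, -0.25)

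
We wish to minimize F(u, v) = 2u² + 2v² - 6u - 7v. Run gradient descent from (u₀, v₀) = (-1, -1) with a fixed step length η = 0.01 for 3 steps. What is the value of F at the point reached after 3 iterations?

10.998683940352

∇F = (4u - 6, 4v - 7)
(u₁, v₁) = (-1, -1) − 0.01·(-10, -11) = (-0.9, -0.89)
(u₂, v₂) = (-0.9, -0.89) − 0.01·(-9.6, -10.56) = (-0.804, -0.7844)
(u₃, v₃) = (-0.804, -0.7844) − 0.01·(-9.216, -10.1376) = (-0.71184, -0.683024)
F(-0.71184, -0.683024) = 10.998683940352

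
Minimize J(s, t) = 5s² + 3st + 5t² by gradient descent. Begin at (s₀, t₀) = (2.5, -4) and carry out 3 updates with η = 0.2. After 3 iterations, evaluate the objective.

122.98624

∇J = (10s + 3t, 3s + 10t)
(s₁, t₁) = (2.5, -4) − 0.2·(13, -32.5) = (-0.1, 2.5)
(s₂, t₂) = (-0.1, 2.5) − 0.2·(6.5, 24.7) = (-1.4, -2.44)
(s₃, t₃) = (-1.4, -2.44) − 0.2·(-21.32, -28.6) = (2.864, 3.28)
J(2.864, 3.28) = 122.98624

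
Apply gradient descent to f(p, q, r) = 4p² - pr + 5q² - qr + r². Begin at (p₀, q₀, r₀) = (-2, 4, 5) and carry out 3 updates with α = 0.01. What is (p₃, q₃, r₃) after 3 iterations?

(-1.42139, 3.049182, 4.760762)

∇f = (8p - r, 10q - r, -p - q + 2r)
Step 1: at (-2, 4, 5), ∇f = (-21, 35, 8) → (-2, 4, 5) − 0.01·(-21, 35, 8) = (-1.79, 3.65, 4.92)
Step 2: at (-1.79, 3.65, 4.92), ∇f = (-19.24, 31.58, 7.98) → (-1.79, 3.65, 4.92) − 0.01·(-19.24, 31.58, 7.98) = (-1.5976, 3.3342, 4.8402)
Step 3: at (-1.5976, 3.3342, 4.8402), ∇f = (-17.621, 28.5018, 7.9438) → (-1.5976, 3.3342, 4.8402) − 0.01·(-17.621, 28.5018, 7.9438) = (-1.42139, 3.049182, 4.760762)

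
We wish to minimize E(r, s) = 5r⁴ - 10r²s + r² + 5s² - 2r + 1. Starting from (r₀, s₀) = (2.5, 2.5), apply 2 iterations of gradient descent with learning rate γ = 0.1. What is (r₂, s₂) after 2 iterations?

(8846.25775, 273.9025)

∇E = (20r³ - 20rs + 2r - 2, -10r² + 10s)
(r₁, s₁) = (2.5, 2.5) − 0.1·(190.5, -37.5) = (-16.55, 6.25)
(r₂, s₂) = (-16.55, 6.25) − 0.1·(-88628.0775, -2676.525) = (8846.25775, 273.9025)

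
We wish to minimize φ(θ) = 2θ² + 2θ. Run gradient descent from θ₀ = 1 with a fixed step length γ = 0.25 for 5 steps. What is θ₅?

φ′(θ) = 4θ + 2
Step 1: φ′(1) = 6; θ₁ = 1 − 0.25·6 = -0.5
Step 2: φ′(-0.5) = 0; θ₂ = -0.5 − 0.25·0 = -0.5
Step 3: φ′(-0.5) = 0; θ₃ = -0.5 − 0.25·0 = -0.5
Step 4: φ′(-0.5) = 0; θ₄ = -0.5 − 0.25·0 = -0.5
Step 5: φ′(-0.5) = 0; θ₅ = -0.5 − 0.25·0 = -0.5

-0.5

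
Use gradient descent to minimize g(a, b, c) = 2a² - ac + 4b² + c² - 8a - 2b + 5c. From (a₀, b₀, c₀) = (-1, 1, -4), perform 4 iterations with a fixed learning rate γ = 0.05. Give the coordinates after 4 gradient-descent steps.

(0.2086625, 0.3472, -3.55775)

∇g = (4a - c - 8, 8b - 2, -a + 2c + 5)
Step 1: at (-1, 1, -4), ∇g = (-8, 6, -2) → (-1, 1, -4) − 0.05·(-8, 6, -2) = (-0.6, 0.7, -3.9)
Step 2: at (-0.6, 0.7, -3.9), ∇g = (-6.5, 3.6, -2.2) → (-0.6, 0.7, -3.9) − 0.05·(-6.5, 3.6, -2.2) = (-0.275, 0.52, -3.79)
Step 3: at (-0.275, 0.52, -3.79), ∇g = (-5.31, 2.16, -2.305) → (-0.275, 0.52, -3.79) − 0.05·(-5.31, 2.16, -2.305) = (-0.0095, 0.412, -3.67475)
Step 4: at (-0.0095, 0.412, -3.67475), ∇g = (-4.36325, 1.296, -2.34) → (-0.0095, 0.412, -3.67475) − 0.05·(-4.36325, 1.296, -2.34) = (0.2086625, 0.3472, -3.55775)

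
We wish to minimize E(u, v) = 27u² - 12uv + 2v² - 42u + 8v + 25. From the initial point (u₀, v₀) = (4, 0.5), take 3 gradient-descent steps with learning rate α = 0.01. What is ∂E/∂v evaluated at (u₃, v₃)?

-2.884032

∇E = (54u - 12v - 42, -12u + 4v + 8)
(u₁, v₁) = (4, 0.5) − 0.01·(168, -38) = (2.32, 0.88)
(u₂, v₂) = (2.32, 0.88) − 0.01·(72.72, -16.32) = (1.5928, 1.0432)
(u₃, v₃) = (1.5928, 1.0432) − 0.01·(31.4928, -6.9408) = (1.277872, 1.112608)
∂E/∂v at (1.277872, 1.112608) = -2.884032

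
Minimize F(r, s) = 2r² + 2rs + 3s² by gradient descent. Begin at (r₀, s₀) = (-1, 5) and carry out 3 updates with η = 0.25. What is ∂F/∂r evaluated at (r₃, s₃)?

∇F = (4r + 2s, 2r + 6s)
(r₁, s₁) = (-1, 5) − 0.25·(6, 28) = (-2.5, -2)
(r₂, s₂) = (-2.5, -2) − 0.25·(-14, -17) = (1, 2.25)
(r₃, s₃) = (1, 2.25) − 0.25·(8.5, 15.5) = (-1.125, -1.625)
∂F/∂r at (-1.125, -1.625) = -7.75

-7.75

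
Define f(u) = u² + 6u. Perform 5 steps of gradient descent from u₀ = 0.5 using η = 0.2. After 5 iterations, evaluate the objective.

-8.9259289344

f′(u) = 2u + 6
u₁ = 0.5 − 0.2·7 = -0.9
u₂ = -0.9 − 0.2·4.2 = -1.74
u₃ = -1.74 − 0.2·2.52 = -2.244
u₄ = -2.244 − 0.2·1.512 = -2.5464
u₅ = -2.5464 − 0.2·0.9072 = -2.72784
f(-2.72784) = -8.9259289344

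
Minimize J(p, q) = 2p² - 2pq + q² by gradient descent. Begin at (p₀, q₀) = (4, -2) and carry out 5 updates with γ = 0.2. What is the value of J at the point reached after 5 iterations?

0.0117379072

∇J = (4p - 2q, -2p + 2q)
(p₁, q₁) = (4, -2) − 0.2·(20, -12) = (0, 0.4)
(p₂, q₂) = (0, 0.4) − 0.2·(-0.8, 0.8) = (0.16, 0.24)
(p₃, q₃) = (0.16, 0.24) − 0.2·(0.16, 0.16) = (0.128, 0.208)
(p₄, q₄) = (0.128, 0.208) − 0.2·(0.096, 0.16) = (0.1088, 0.176)
(p₅, q₅) = (0.1088, 0.176) − 0.2·(0.0832, 0.1344) = (0.09216, 0.14912)
J(0.09216, 0.14912) = 0.0117379072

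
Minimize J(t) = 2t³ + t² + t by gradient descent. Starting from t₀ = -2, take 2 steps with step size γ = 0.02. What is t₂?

J′(t) = 6t² + 2t + 1
Step 1: J′(-2) = 21; t₁ = -2 − 0.02·21 = -2.42
Step 2: J′(-2.42) = 31.2984; t₂ = -2.42 − 0.02·31.2984 = -3.045968

-3.045968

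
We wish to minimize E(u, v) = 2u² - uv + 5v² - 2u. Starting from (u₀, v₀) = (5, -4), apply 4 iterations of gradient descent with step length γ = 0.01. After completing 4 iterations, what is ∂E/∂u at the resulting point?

∇E = (4u - v - 2, -u + 10v)
Step 1: at (5, -4), ∇E = (22, -45) → (5, -4) − 0.01·(22, -45) = (4.78, -3.55)
Step 2: at (4.78, -3.55), ∇E = (20.67, -40.28) → (4.78, -3.55) − 0.01·(20.67, -40.28) = (4.5733, -3.1472)
Step 3: at (4.5733, -3.1472), ∇E = (19.4404, -36.0453) → (4.5733, -3.1472) − 0.01·(19.4404, -36.0453) = (4.378896, -2.786747)
Step 4: at (4.378896, -2.786747), ∇E = (18.302331, -32.246366) → (4.378896, -2.786747) − 0.01·(18.302331, -32.246366) = (4.19587269, -2.46428334)
∂E/∂u at (4.19587269, -2.46428334) = 17.2477741

17.2477741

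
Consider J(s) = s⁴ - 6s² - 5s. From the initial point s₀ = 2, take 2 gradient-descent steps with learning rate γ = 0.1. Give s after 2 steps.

2.2748

J′(s) = 4s³ - 12s - 5
Step 1: J′(2) = 3; s₁ = 2 − 0.1·3 = 1.7
Step 2: J′(1.7) = -5.748; s₂ = 1.7 − 0.1·(-5.748) = 2.2748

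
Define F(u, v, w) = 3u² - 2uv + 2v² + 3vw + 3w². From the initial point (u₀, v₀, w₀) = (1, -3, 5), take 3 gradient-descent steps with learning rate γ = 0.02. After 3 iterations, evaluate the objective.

∇F = (6u - 2v, -2u + 4v + 3w, 3v + 6w)
Step 1: at (1, -3, 5), ∇F = (12, 1, 21) → (1, -3, 5) − 0.02·(12, 1, 21) = (0.76, -3.02, 4.58)
Step 2: at (0.76, -3.02, 4.58), ∇F = (10.6, 0.14, 18.42) → (0.76, -3.02, 4.58) − 0.02·(10.6, 0.14, 18.42) = (0.548, -3.0228, 4.2116)
Step 3: at (0.548, -3.0228, 4.2116), ∇F = (9.3336, -0.5524, 16.2012) → (0.548, -3.0228, 4.2116) − 0.02·(9.3336, -0.5524, 16.2012) = (0.361328, -3.011752, 3.887576)
F(0.361328, -3.011752, 3.887576) = 30.923931730944

30.923931730944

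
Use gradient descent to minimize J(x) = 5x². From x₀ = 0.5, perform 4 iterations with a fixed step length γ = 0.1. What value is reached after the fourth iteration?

0

J′(x) = 10x
Step 1: J′(0.5) = 5; x₁ = 0.5 − 0.1·5 = 0
Step 2: J′(0) = 0; x₂ = 0 − 0.1·0 = 0
Step 3: J′(0) = 0; x₃ = 0 − 0.1·0 = 0
Step 4: J′(0) = 0; x₄ = 0 − 0.1·0 = 0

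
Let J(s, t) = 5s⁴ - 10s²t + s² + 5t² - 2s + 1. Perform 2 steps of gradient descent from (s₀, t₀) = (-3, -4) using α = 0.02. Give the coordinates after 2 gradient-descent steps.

(-825.8770304, 31.44352)

∇J = (20s³ - 20st + 2s - 2, -10s² + 10t)
Step 1: at (-3, -4), ∇J = (-788, -130) → (-3, -4) − 0.02·(-788, -130) = (12.76, -1.4)
Step 2: at (12.76, -1.4), ∇J = (41931.85152, -1642.176) → (12.76, -1.4) − 0.02·(41931.85152, -1642.176) = (-825.8770304, 31.44352)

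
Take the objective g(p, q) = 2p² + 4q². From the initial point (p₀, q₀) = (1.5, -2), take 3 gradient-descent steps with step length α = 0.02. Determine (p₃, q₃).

∇g = (4p, 8q)
(p₁, q₁) = (1.5, -2) − 0.02·(6, -16) = (1.38, -1.68)
(p₂, q₂) = (1.38, -1.68) − 0.02·(5.52, -13.44) = (1.2696, -1.4112)
(p₃, q₃) = (1.2696, -1.4112) − 0.02·(5.0784, -11.2896) = (1.168032, -1.185408)

(1.168032, -1.185408)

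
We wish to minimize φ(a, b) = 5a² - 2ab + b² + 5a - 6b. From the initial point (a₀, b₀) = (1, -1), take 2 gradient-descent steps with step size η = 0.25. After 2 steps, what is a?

∇φ = (10a - 2b + 5, -2a + 2b - 6)
Step 1: at (1, -1), ∇φ = (17, -10) → (1, -1) − 0.25·(17, -10) = (-3.25, 1.5)
Step 2: at (-3.25, 1.5), ∇φ = (-30.5, 3.5) → (-3.25, 1.5) − 0.25·(-30.5, 3.5) = (4.375, 0.625)
a = 4.375

4.375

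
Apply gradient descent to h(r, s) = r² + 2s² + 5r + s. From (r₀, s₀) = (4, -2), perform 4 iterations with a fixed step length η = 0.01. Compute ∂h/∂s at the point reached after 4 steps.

∇h = (2r + 5, 4s + 1)
(r₁, s₁) = (4, -2) − 0.01·(13, -7) = (3.87, -1.93)
(r₂, s₂) = (3.87, -1.93) − 0.01·(12.74, -6.72) = (3.7426, -1.8628)
(r₃, s₃) = (3.7426, -1.8628) − 0.01·(12.4852, -6.4512) = (3.617748, -1.798288)
(r₄, s₄) = (3.617748, -1.798288) − 0.01·(12.235496, -6.193152) = (3.49539304, -1.73635648)
∂h/∂s at (3.49539304, -1.73635648) = -5.94542592

-5.94542592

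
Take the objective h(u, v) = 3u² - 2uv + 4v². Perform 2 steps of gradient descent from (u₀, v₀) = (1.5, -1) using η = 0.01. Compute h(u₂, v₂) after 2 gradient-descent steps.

9.52462192

∇h = (6u - 2v, -2u + 8v)
Step 1: at (1.5, -1), ∇h = (11, -11) → (1.5, -1) − 0.01·(11, -11) = (1.39, -0.89)
Step 2: at (1.39, -0.89), ∇h = (10.12, -9.9) → (1.39, -0.89) − 0.01·(10.12, -9.9) = (1.2888, -0.791)
h(1.2888, -0.791) = 9.52462192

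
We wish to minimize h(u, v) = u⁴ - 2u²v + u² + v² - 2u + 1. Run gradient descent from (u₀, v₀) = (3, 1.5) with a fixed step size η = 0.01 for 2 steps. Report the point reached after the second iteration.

∇h = (4u³ - 4uv + 2u - 2, -2u² + 2v)
(u₁, v₁) = (3, 1.5) − 0.01·(94, -15) = (2.06, 1.65)
(u₂, v₂) = (2.06, 1.65) − 0.01·(23.491264, -5.1872) = (1.82508736, 1.701872)

(1.82508736, 1.701872)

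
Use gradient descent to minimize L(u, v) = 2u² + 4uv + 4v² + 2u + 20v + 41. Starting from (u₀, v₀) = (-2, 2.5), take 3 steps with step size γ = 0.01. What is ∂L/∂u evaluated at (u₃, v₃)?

∇L = (4u + 4v + 2, 4u + 8v + 20)
(u₁, v₁) = (-2, 2.5) − 0.01·(4, 32) = (-2.04, 2.18)
(u₂, v₂) = (-2.04, 2.18) − 0.01·(2.56, 29.28) = (-2.0656, 1.8872)
(u₃, v₃) = (-2.0656, 1.8872) − 0.01·(1.2864, 26.8352) = (-2.078464, 1.618848)
∂L/∂u at (-2.078464, 1.618848) = 0.161536

0.161536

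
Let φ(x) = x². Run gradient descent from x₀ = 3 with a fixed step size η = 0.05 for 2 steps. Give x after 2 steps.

φ′(x) = 2x
x₁ = 3 − 0.05·6 = 2.7
x₂ = 2.7 − 0.05·5.4 = 2.43

2.43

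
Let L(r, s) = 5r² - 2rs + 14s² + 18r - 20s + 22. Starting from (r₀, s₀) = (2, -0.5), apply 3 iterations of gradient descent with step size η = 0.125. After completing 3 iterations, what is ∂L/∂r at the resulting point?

-74.421875

∇L = (10r - 2s + 18, -2r + 28s - 20)
Step 1: at (2, -0.5), ∇L = (39, -38) → (2, -0.5) − 0.125·(39, -38) = (-2.875, 4.25)
Step 2: at (-2.875, 4.25), ∇L = (-19.25, 104.75) → (-2.875, 4.25) − 0.125·(-19.25, 104.75) = (-0.46875, -8.84375)
Step 3: at (-0.46875, -8.84375), ∇L = (31, -266.6875) → (-0.46875, -8.84375) − 0.125·(31, -266.6875) = (-4.34375, 24.4921875)
∂L/∂r at (-4.34375, 24.4921875) = -74.421875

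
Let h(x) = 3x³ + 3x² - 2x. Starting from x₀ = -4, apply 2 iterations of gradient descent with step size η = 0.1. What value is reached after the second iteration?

h′(x) = 9x² + 6x - 2
Step 1: h′(-4) = 118; x₁ = -4 − 0.1·118 = -15.8
Step 2: h′(-15.8) = 2149.96; x₂ = -15.8 − 0.1·2149.96 = -230.796

-230.796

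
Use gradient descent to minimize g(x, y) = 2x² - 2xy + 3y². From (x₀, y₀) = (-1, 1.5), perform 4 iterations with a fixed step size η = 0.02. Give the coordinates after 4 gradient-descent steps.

∇g = (4x - 2y, -2x + 6y)
(x₁, y₁) = (-1, 1.5) − 0.02·(-7, 11) = (-0.86, 1.28)
(x₂, y₂) = (-0.86, 1.28) − 0.02·(-6, 9.4) = (-0.74, 1.092)
(x₃, y₃) = (-0.74, 1.092) − 0.02·(-5.144, 8.032) = (-0.63712, 0.93136)
(x₄, y₄) = (-0.63712, 0.93136) − 0.02·(-4.4112, 6.8624) = (-0.548896, 0.794112)

(-0.548896, 0.794112)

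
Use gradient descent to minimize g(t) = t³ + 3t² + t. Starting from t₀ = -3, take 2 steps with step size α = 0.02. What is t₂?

g′(t) = 3t² + 6t + 1
Step 1: g′(-3) = 10; t₁ = -3 − 0.02·10 = -3.2
Step 2: g′(-3.2) = 12.52; t₂ = -3.2 − 0.02·12.52 = -3.4504

-3.4504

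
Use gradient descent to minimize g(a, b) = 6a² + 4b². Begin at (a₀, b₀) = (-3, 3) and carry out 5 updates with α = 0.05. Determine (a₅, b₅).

∇g = (12a, 8b)
Step 1: at (-3, 3), ∇g = (-36, 24) → (-3, 3) − 0.05·(-36, 24) = (-1.2, 1.8)
Step 2: at (-1.2, 1.8), ∇g = (-14.4, 14.4) → (-1.2, 1.8) − 0.05·(-14.4, 14.4) = (-0.48, 1.08)
Step 3: at (-0.48, 1.08), ∇g = (-5.76, 8.64) → (-0.48, 1.08) − 0.05·(-5.76, 8.64) = (-0.192, 0.648)
Step 4: at (-0.192, 0.648), ∇g = (-2.304, 5.184) → (-0.192, 0.648) − 0.05·(-2.304, 5.184) = (-0.0768, 0.3888)
Step 5: at (-0.0768, 0.3888), ∇g = (-0.9216, 3.1104) → (-0.0768, 0.3888) − 0.05·(-0.9216, 3.1104) = (-0.03072, 0.23328)

(-0.03072, 0.23328)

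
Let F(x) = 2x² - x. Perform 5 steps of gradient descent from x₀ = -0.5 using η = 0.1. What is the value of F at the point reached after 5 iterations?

F′(x) = 4x - 1
x₁ = -0.5 − 0.1·(-3) = -0.2
x₂ = -0.2 − 0.1·(-1.8) = -0.02
x₃ = -0.02 − 0.1·(-1.08) = 0.088
x₄ = 0.088 − 0.1·(-0.648) = 0.1528
x₅ = 0.1528 − 0.1·(-0.3888) = 0.19168
F(0.19168) = -0.1181975552

-0.1181975552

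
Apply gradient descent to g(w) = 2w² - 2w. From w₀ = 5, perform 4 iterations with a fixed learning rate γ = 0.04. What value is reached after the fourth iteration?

g′(w) = 4w - 2
w₁ = 5 − 0.04·18 = 4.28
w₂ = 4.28 − 0.04·15.12 = 3.6752
w₃ = 3.6752 − 0.04·12.7008 = 3.167168
w₄ = 3.167168 − 0.04·10.668672 = 2.74042112

2.74042112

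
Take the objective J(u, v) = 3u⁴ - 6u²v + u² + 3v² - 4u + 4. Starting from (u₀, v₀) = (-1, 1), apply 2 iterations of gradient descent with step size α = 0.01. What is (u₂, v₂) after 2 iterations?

(-0.89432992, 0.993016)

∇J = (12u³ - 12uv + 2u - 4, -6u² + 6v)
Step 1: at (-1, 1), ∇J = (-6, 0) → (-1, 1) − 0.01·(-6, 0) = (-0.94, 1)
Step 2: at (-0.94, 1), ∇J = (-4.567008, 0.6984) → (-0.94, 1) − 0.01·(-4.567008, 0.6984) = (-0.89432992, 0.993016)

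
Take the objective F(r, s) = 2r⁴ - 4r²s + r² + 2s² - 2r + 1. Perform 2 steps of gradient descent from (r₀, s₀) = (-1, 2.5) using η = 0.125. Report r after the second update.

3.25

∇F = (8r³ - 8rs + 2r - 2, -4r² + 4s)
Step 1: at (-1, 2.5), ∇F = (8, 6) → (-1, 2.5) − 0.125·(8, 6) = (-2, 1.75)
Step 2: at (-2, 1.75), ∇F = (-42, -9) → (-2, 1.75) − 0.125·(-42, -9) = (3.25, 2.875)
r = 3.25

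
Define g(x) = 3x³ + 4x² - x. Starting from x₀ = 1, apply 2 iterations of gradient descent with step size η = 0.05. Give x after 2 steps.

g′(x) = 9x² + 8x - 1
x₁ = 1 − 0.05·16 = 0.2
x₂ = 0.2 − 0.05·0.96 = 0.152

0.152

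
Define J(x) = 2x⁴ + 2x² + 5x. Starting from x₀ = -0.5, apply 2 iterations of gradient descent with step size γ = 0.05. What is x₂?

-0.6436

J′(x) = 8x³ + 4x + 5
Step 1: J′(-0.5) = 2; x₁ = -0.5 − 0.05·2 = -0.6
Step 2: J′(-0.6) = 0.872; x₂ = -0.6 − 0.05·0.872 = -0.6436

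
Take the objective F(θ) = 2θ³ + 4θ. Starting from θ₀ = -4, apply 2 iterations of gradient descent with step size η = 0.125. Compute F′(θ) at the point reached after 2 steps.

293547.4609375

F′(θ) = 6θ² + 4
Step 1: F′(-4) = 100; θ₁ = -4 − 0.125·100 = -16.5
Step 2: F′(-16.5) = 1637.5; θ₂ = -16.5 − 0.125·1637.5 = -221.1875
F′(θ) at (-221.1875) = 293547.4609375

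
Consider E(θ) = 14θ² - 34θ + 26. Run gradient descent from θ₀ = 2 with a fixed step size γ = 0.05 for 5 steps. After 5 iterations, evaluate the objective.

5.3580491264

E′(θ) = 28θ - 34
θ₁ = 2 − 0.05·22 = 0.9
θ₂ = 0.9 − 0.05·(-8.8) = 1.34
θ₃ = 1.34 − 0.05·3.52 = 1.164
θ₄ = 1.164 − 0.05·(-1.408) = 1.2344
θ₅ = 1.2344 − 0.05·0.5632 = 1.20624
E(1.20624) = 5.3580491264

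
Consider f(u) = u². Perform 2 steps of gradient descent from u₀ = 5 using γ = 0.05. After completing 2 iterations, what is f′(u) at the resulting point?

f′(u) = 2u
Step 1: f′(5) = 10; u₁ = 5 − 0.05·10 = 4.5
Step 2: f′(4.5) = 9; u₂ = 4.5 − 0.05·9 = 4.05
f′(u) at (4.05) = 8.1

8.1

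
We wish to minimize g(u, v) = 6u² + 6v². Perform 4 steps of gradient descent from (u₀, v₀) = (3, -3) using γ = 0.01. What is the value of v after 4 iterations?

-1.79908608

∇g = (12u, 12v)
(u₁, v₁) = (3, -3) − 0.01·(36, -36) = (2.64, -2.64)
(u₂, v₂) = (2.64, -2.64) − 0.01·(31.68, -31.68) = (2.3232, -2.3232)
(u₃, v₃) = (2.3232, -2.3232) − 0.01·(27.8784, -27.8784) = (2.044416, -2.044416)
(u₄, v₄) = (2.044416, -2.044416) − 0.01·(24.532992, -24.532992) = (1.79908608, -1.79908608)
v = -1.79908608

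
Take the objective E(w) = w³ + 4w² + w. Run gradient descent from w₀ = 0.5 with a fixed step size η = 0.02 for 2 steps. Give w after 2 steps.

0.2945065

E′(w) = 3w² + 8w + 1
w₁ = 0.5 − 0.02·5.75 = 0.385
w₂ = 0.385 − 0.02·4.524675 = 0.2945065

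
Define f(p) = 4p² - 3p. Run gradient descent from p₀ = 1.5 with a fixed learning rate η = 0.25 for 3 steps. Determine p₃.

f′(p) = 8p - 3
p₁ = 1.5 − 0.25·9 = -0.75
p₂ = -0.75 − 0.25·(-9) = 1.5
p₃ = 1.5 − 0.25·9 = -0.75

-0.75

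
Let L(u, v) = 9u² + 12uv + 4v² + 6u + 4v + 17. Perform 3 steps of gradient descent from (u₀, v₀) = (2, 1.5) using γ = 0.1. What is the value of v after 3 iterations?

∇L = (18u + 12v + 6, 12u + 8v + 4)
Step 1: at (2, 1.5), ∇L = (60, 40) → (2, 1.5) − 0.1·(60, 40) = (-4, -2.5)
Step 2: at (-4, -2.5), ∇L = (-96, -64) → (-4, -2.5) − 0.1·(-96, -64) = (5.6, 3.9)
Step 3: at (5.6, 3.9), ∇L = (153.6, 102.4) → (5.6, 3.9) − 0.1·(153.6, 102.4) = (-9.76, -6.34)
v = -6.34

-6.34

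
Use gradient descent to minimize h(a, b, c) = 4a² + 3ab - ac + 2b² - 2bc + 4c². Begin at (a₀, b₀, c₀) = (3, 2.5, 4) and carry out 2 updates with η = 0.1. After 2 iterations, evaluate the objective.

2.1848

∇h = (8a + 3b - c, 3a + 4b - 2c, -a - 2b + 8c)
(a₁, b₁, c₁) = (3, 2.5, 4) − 0.1·(27.5, 11, 24) = (0.25, 1.4, 1.6)
(a₂, b₂, c₂) = (0.25, 1.4, 1.6) − 0.1·(4.6, 3.15, 9.75) = (-0.21, 1.085, 0.625)
h(-0.21, 1.085, 0.625) = 2.1848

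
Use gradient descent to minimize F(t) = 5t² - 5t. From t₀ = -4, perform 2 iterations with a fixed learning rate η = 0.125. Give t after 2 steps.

F′(t) = 10t - 5
Step 1: F′(-4) = -45; t₁ = -4 − 0.125·(-45) = 1.625
Step 2: F′(1.625) = 11.25; t₂ = 1.625 − 0.125·11.25 = 0.21875

0.21875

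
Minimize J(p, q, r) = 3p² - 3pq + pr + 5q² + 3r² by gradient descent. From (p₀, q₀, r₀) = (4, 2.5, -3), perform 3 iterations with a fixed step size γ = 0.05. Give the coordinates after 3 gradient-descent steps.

∇J = (6p - 3q + r, -3p + 10q, p + 6r)
Step 1: at (4, 2.5, -3), ∇J = (13.5, 13, -14) → (4, 2.5, -3) − 0.05·(13.5, 13, -14) = (3.325, 1.85, -2.3)
Step 2: at (3.325, 1.85, -2.3), ∇J = (12.1, 8.525, -10.475) → (3.325, 1.85, -2.3) − 0.05·(12.1, 8.525, -10.475) = (2.72, 1.42375, -1.77625)
Step 3: at (2.72, 1.42375, -1.77625), ∇J = (10.2725, 6.0775, -7.9375) → (2.72, 1.42375, -1.77625) − 0.05·(10.2725, 6.0775, -7.9375) = (2.206375, 1.119875, -1.379375)

(2.206375, 1.119875, -1.379375)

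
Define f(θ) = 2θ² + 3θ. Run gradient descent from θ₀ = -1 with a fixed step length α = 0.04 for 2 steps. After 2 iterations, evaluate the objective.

f′(θ) = 4θ + 3
Step 1: f′(-1) = -1; θ₁ = -1 − 0.04·(-1) = -0.96
Step 2: f′(-0.96) = -0.84; θ₂ = -0.96 − 0.04·(-0.84) = -0.9264
f(-0.9264) = -1.06276608

-1.06276608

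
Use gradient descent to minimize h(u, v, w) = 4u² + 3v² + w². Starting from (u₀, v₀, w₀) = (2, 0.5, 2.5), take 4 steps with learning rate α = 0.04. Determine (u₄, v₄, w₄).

∇h = (8u, 6v, 2w)
(u₁, v₁, w₁) = (2, 0.5, 2.5) − 0.04·(16, 3, 5) = (1.36, 0.38, 2.3)
(u₂, v₂, w₂) = (1.36, 0.38, 2.3) − 0.04·(10.88, 2.28, 4.6) = (0.9248, 0.2888, 2.116)
(u₃, v₃, w₃) = (0.9248, 0.2888, 2.116) − 0.04·(7.3984, 1.7328, 4.232) = (0.628864, 0.219488, 1.94672)
(u₄, v₄, w₄) = (0.628864, 0.219488, 1.94672) − 0.04·(5.030912, 1.316928, 3.89344) = (0.42762752, 0.16681088, 1.7909824)

(0.42762752, 0.16681088, 1.7909824)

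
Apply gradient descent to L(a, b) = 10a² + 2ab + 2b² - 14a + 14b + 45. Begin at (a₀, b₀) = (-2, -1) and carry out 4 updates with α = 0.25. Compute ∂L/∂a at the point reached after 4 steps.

∇L = (20a + 2b - 14, 2a + 4b + 14)
Step 1: at (-2, -1), ∇L = (-56, 6) → (-2, -1) − 0.25·(-56, 6) = (12, -2.5)
Step 2: at (12, -2.5), ∇L = (221, 28) → (12, -2.5) − 0.25·(221, 28) = (-43.25, -9.5)
Step 3: at (-43.25, -9.5), ∇L = (-898, -110.5) → (-43.25, -9.5) − 0.25·(-898, -110.5) = (181.25, 18.125)
Step 4: at (181.25, 18.125), ∇L = (3647.25, 449) → (181.25, 18.125) − 0.25·(3647.25, 449) = (-730.5625, -94.125)
∂L/∂a at (-730.5625, -94.125) = -14813.5

-14813.5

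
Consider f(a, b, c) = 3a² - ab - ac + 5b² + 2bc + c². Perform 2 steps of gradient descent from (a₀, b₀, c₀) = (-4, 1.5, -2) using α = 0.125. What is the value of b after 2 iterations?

∇f = (6a - b - c, -a + 10b + 2c, -a + 2b + 2c)
(a₁, b₁, c₁) = (-4, 1.5, -2) − 0.125·(-23.5, 15, 3) = (-1.0625, -0.375, -2.375)
(a₂, b₂, c₂) = (-1.0625, -0.375, -2.375) − 0.125·(-3.625, -7.4375, -4.4375) = (-0.609375, 0.5546875, -1.8203125)
b = 0.5546875

0.5546875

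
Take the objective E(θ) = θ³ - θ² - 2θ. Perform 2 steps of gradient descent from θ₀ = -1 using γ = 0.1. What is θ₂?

-1.867

E′(θ) = 3θ² - 2θ - 2
θ₁ = -1 − 0.1·3 = -1.3
θ₂ = -1.3 − 0.1·5.67 = -1.867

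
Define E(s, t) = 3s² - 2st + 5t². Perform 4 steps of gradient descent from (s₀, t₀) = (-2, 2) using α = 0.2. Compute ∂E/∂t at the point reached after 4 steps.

∇E = (6s - 2t, -2s + 10t)
Step 1: at (-2, 2), ∇E = (-16, 24) → (-2, 2) − 0.2·(-16, 24) = (1.2, -2.8)
Step 2: at (1.2, -2.8), ∇E = (12.8, -30.4) → (1.2, -2.8) − 0.2·(12.8, -30.4) = (-1.36, 3.28)
Step 3: at (-1.36, 3.28), ∇E = (-14.72, 35.52) → (-1.36, 3.28) − 0.2·(-14.72, 35.52) = (1.584, -3.824)
Step 4: at (1.584, -3.824), ∇E = (17.152, -41.408) → (1.584, -3.824) − 0.2·(17.152, -41.408) = (-1.8464, 4.4576)
∂E/∂t at (-1.8464, 4.4576) = 48.2688

48.2688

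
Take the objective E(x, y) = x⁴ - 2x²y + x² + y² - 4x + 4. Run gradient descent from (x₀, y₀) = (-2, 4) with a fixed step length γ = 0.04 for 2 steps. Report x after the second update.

-1.70213888

∇E = (4x³ - 4xy + 2x - 4, -2x² + 2y)
(x₁, y₁) = (-2, 4) − 0.04·(-8, 0) = (-1.68, 4)
(x₂, y₂) = (-1.68, 4) − 0.04·(0.553472, 2.3552) = (-1.70213888, 3.905792)
x = -1.70213888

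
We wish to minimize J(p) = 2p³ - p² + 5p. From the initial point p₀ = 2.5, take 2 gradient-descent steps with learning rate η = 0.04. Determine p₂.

J′(p) = 6p² - 2p + 5
Step 1: J′(2.5) = 37.5; p₁ = 2.5 − 0.04·37.5 = 1
Step 2: J′(1) = 9; p₂ = 1 − 0.04·9 = 0.64

0.64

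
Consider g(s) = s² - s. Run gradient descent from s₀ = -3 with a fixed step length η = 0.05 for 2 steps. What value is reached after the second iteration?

g′(s) = 2s - 1
s₁ = -3 − 0.05·(-7) = -2.65
s₂ = -2.65 − 0.05·(-6.3) = -2.335

-2.335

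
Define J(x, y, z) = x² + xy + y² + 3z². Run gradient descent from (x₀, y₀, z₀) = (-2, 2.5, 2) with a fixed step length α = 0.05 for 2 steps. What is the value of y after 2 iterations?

2.21125

∇J = (2x + y, x + 2y, 6z)
Step 1: at (-2, 2.5, 2), ∇J = (-1.5, 3, 12) → (-2, 2.5, 2) − 0.05·(-1.5, 3, 12) = (-1.925, 2.35, 1.4)
Step 2: at (-1.925, 2.35, 1.4), ∇J = (-1.5, 2.775, 8.4) → (-1.925, 2.35, 1.4) − 0.05·(-1.5, 2.775, 8.4) = (-1.85, 2.21125, 0.98)
y = 2.21125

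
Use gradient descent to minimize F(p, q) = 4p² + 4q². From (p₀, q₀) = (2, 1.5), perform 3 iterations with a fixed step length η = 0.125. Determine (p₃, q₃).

(0, 0)

∇F = (8p, 8q)
(p₁, q₁) = (2, 1.5) − 0.125·(16, 12) = (0, 0)
(p₂, q₂) = (0, 0) − 0.125·(0, 0) = (0, 0)
(p₃, q₃) = (0, 0) − 0.125·(0, 0) = (0, 0)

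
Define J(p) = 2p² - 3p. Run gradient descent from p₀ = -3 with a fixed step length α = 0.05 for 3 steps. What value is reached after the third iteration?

-1.17

J′(p) = 4p - 3
p₁ = -3 − 0.05·(-15) = -2.25
p₂ = -2.25 − 0.05·(-12) = -1.65
p₃ = -1.65 − 0.05·(-9.6) = -1.17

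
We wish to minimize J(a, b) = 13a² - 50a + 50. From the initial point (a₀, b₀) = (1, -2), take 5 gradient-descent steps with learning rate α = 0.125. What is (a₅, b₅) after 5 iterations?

(55.15234375, -2)

∇J = (26a - 50, 0)
(a₁, b₁) = (1, -2) − 0.125·(-24, 0) = (4, -2)
(a₂, b₂) = (4, -2) − 0.125·(54, 0) = (-2.75, -2)
(a₃, b₃) = (-2.75, -2) − 0.125·(-121.5, 0) = (12.4375, -2)
(a₄, b₄) = (12.4375, -2) − 0.125·(273.375, 0) = (-21.734375, -2)
(a₅, b₅) = (-21.734375, -2) − 0.125·(-615.09375, 0) = (55.15234375, -2)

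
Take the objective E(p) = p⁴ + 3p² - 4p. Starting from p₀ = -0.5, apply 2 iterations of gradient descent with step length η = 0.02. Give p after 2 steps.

E′(p) = 4p³ + 6p - 4
p₁ = -0.5 − 0.02·(-7.5) = -0.35
p₂ = -0.35 − 0.02·(-6.2715) = -0.22457

-0.22457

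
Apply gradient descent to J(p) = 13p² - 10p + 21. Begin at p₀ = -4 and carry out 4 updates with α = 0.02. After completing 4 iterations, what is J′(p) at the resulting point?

J′(p) = 26p - 10
Step 1: J′(-4) = -114; p₁ = -4 − 0.02·(-114) = -1.72
Step 2: J′(-1.72) = -54.72; p₂ = -1.72 − 0.02·(-54.72) = -0.6256
Step 3: J′(-0.6256) = -26.2656; p₃ = -0.6256 − 0.02·(-26.2656) = -0.100288
Step 4: J′(-0.100288) = -12.607488; p₄ = -0.100288 − 0.02·(-12.607488) = 0.15186176
J′(p) at (0.15186176) = -6.05159424

-6.05159424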